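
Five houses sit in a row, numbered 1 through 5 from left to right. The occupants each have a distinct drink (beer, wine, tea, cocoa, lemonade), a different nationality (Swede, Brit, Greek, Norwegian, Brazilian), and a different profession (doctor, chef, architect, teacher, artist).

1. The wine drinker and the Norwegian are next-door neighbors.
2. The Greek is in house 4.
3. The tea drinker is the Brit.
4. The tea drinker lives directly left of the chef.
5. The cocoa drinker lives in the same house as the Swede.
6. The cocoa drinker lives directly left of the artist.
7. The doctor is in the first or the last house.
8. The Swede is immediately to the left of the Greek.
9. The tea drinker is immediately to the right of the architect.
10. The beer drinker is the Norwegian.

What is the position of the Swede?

3

From clue 2, the Greek must be in house 4.
Clue 8 places the Swede in house 3.
From clue 3, the tea drinker must be in house 2.
From clue 3, the Brit must be in house 2.
The chef is in house 3 (clue 4).
The cocoa drinker is in house 3 (clue 5).
The artist is in house 4 (clue 6).
By clue 9, the architect is in house 1.
House 2 profession: only teacher fits.
So house 5 gets doctor for profession.
Clue 1 places the wine drinker in house 4.
By clue 1, the Norwegian is in house 5.
By clue 10, the beer drinker is in house 5.
House 1 drink: only lemonade fits.
House 1 nationality: only Brazilian fits.
So: house 1 = lemonade/Brazilian/architect, house 2 = tea/Brit/teacher, house 3 = cocoa/Swede/chef, house 4 = wine/Greek/artist, house 5 = beer/Norwegian/doctor.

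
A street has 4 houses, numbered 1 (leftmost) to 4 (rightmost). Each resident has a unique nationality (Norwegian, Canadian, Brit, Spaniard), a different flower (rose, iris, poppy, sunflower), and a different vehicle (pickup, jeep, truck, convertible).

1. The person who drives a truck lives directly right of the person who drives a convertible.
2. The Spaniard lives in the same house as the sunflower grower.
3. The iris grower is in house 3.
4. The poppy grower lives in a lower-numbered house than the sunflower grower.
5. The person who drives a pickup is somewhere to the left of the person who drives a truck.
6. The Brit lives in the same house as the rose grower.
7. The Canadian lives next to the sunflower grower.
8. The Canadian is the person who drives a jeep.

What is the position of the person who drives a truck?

From clue 3, the iris grower must be in house 3.
The only vehicle still possible for house 4 is truck.
Clue 1 places the person who drives a convertible in house 3.
House 2's vehicle must be pickup (nothing else left).
Clue 8 places the Canadian in house 1.
House 3 nationality: only Norwegian fits.
So house 1 gets jeep for vehicle.
Clue 7 places the sunflower grower in house 2.
The only flower still possible for house 1 is poppy.
The only flower still possible for house 4 is rose.
Clue 2 places the Spaniard in house 2.
From clue 6, the Brit must be in house 4.
So: house 1 = Canadian/poppy/jeep, house 2 = Spaniard/sunflower/pickup, house 3 = Norwegian/iris/convertible, house 4 = Brit/rose/truck.

4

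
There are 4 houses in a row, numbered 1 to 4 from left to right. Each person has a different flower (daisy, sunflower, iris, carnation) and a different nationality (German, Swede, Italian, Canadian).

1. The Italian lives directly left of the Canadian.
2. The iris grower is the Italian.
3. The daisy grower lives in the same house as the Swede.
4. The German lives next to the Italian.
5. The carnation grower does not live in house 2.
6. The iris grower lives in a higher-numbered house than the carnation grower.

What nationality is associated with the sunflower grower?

Canadian

Clue 6 places the carnation grower in house 1.
House 1's nationality must be German (nothing else left).
By clue 4, the Italian is in house 2.
Clue 1: the Canadian is in house 3.
Clue 2: the iris grower is in house 2.
House 4 nationality: only Swede fits.
The daisy grower is in house 4 (clue 3).
House 3 flower: only sunflower fits.
So: house 1 = carnation/German, house 2 = iris/Italian, house 3 = sunflower/Canadian, house 4 = daisy/Swede.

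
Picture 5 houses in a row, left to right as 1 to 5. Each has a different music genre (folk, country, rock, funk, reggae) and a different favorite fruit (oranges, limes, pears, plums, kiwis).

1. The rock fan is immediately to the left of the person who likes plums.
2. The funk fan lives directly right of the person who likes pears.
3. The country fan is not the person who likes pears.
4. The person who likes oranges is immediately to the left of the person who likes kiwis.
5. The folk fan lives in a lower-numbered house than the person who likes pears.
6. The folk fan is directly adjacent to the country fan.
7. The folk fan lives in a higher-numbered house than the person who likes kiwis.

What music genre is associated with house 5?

The folk fan is in house 3 (clue 7).
By clue 7, the person who likes kiwis is in house 2.
Clue 4 places the person who likes oranges in house 1.
From clue 5, the person who likes pears must be in house 4.
House 1's music genre must be reggae (nothing else left).
The only music genre still possible for house 5 is funk.
By clue 3, the country fan is in house 2.
House 4's music genre must be rock (nothing else left).
The person who likes plums is in house 5 (clue 1).
House 3's favorite fruit must be limes (nothing else left).
So: house 1 = reggae/oranges, house 2 = country/kiwis, house 3 = folk/limes, house 4 = rock/pears, house 5 = funk/plums.

funk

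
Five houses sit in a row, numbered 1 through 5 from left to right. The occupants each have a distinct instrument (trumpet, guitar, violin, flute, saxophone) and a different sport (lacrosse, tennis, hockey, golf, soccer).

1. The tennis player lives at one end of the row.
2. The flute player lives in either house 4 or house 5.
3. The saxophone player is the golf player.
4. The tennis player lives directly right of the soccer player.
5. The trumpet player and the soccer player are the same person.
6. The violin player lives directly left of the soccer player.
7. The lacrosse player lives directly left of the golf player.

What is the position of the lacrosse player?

From clue 4, the tennis player must be in house 5.
Clue 4: the soccer player is in house 4.
Clue 5: the trumpet player is in house 4.
Clue 6 places the violin player in house 3.
That leaves flute as the instrument for house 5.
By clue 3, the saxophone player is in house 2.
The golf player is in house 2 (clue 3).
From clue 7, the lacrosse player must be in house 1.
So house 1 gets guitar for instrument.
That leaves hockey as the sport for house 3.
So: house 1 = guitar/lacrosse, house 2 = saxophone/golf, house 3 = violin/hockey, house 4 = trumpet/soccer, house 5 = flute/tennis.

1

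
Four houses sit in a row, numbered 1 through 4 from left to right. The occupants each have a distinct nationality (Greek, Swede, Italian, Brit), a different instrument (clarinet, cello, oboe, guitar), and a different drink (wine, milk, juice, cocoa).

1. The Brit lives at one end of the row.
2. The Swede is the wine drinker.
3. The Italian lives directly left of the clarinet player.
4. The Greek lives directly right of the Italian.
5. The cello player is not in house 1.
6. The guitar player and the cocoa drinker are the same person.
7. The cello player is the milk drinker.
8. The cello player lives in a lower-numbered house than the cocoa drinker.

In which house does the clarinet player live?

House 1 instrument: only oboe fits.
The Brit is narrowed to house 1 or 4; consider each.
Placing it in house 1 leads to a contradiction, so it's in house 4.
House 4's instrument must be guitar (nothing else left).
From clue 6, the cocoa drinker must be in house 4.
The Greek is narrowed to house 2 or 3; consider each.
Placing it in house 2 leads to a contradiction, so it's in house 3.
From clue 4, the Italian must be in house 2.
That leaves Swede as the nationality for house 1.
Clue 2 places the wine drinker in house 1.
The clarinet player is in house 3 (clue 3).
House 2 instrument: only cello fits.
The milk drinker is in house 2 (clue 7).
The only drink still possible for house 3 is juice.
So: house 1 = Swede/oboe/wine, house 2 = Italian/cello/milk, house 3 = Greek/clarinet/juice, house 4 = Brit/guitar/cocoa.

3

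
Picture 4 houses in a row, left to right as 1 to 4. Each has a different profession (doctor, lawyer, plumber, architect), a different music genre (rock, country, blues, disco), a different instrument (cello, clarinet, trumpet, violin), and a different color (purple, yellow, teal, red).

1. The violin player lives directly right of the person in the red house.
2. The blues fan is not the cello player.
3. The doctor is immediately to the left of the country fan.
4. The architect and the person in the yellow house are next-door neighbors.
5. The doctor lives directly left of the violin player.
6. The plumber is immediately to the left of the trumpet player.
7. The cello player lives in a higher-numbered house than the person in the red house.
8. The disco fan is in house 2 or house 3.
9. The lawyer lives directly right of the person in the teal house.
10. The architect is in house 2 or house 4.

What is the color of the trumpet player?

So house 1 gets clarinet for instrument.
That leaves purple as the color for house 4.
The architect is narrowed to house 2 or 4; consider each.
Placing it in house 2 leads to a contradiction, so it's in house 4.
By clue 4, the person in the yellow house is in house 3.
The doctor is narrowed to house 1 or 2; consider each.
Placing it in house 2 leads to a contradiction, so it's in house 1.
The country fan is in house 2 (clue 3).
By clue 5, the violin player is in house 2.
That leaves disco as the music genre for house 3.
From clue 1, the person in the red house must be in house 1.
The only color still possible for house 2 is teal.
By clue 9, the lawyer is in house 3.
House 2's profession must be plumber (nothing else left).
The trumpet player is in house 3 (clue 6).
That leaves cello as the instrument for house 4.
By clue 2, the blues fan is in house 1.
The only music genre still possible for house 4 is rock.
So: house 1 = doctor/blues/clarinet/red, house 2 = plumber/country/violin/teal, house 3 = lawyer/disco/trumpet/yellow, house 4 = architect/rock/cello/purple.

yellow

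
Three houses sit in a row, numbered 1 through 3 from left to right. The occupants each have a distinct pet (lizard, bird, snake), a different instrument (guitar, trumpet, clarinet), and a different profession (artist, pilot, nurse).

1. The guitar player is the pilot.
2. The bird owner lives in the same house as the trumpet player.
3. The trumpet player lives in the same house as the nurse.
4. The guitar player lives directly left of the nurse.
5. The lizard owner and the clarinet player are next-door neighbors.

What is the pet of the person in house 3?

bird

The bird owner is narrowed to house 2 or 3; consider each.
Placing it in house 2 leads to a contradiction, so it's in house 3.
By clue 2, the trumpet player is in house 3.
Clue 3: the nurse is in house 3.
The guitar player is in house 2 (clue 4).
House 1 instrument: only clarinet fits.
From clue 1, the pilot must be in house 2.
The lizard owner is in house 2 (clue 5).
The only pet still possible for house 1 is snake.
House 1 profession: only artist fits.
So: house 1 = snake/clarinet/artist, house 2 = lizard/guitar/pilot, house 3 = bird/trumpet/nurse.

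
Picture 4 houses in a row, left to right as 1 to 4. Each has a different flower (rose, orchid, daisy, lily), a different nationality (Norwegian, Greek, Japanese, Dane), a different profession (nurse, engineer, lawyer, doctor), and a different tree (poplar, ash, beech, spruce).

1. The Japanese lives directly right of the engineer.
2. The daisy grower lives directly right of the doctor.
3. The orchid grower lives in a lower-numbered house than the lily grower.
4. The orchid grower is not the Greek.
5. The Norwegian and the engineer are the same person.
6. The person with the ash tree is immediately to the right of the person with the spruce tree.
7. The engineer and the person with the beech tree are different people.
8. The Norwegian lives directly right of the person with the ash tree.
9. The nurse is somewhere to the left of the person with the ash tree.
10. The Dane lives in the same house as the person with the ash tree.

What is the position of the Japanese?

Clue 8: the Norwegian is in house 3.
Clue 8 places the person with the ash tree in house 2.
By clue 9, the nurse is in house 1.
By clue 10, the Dane is in house 2.
That leaves Greek as the nationality for house 1.
So house 4 gets Japanese for nationality.
House 4's profession must be lawyer (nothing else left).
By clue 1, the engineer is in house 3.
Clue 6: the person with the spruce tree is in house 1.
That leaves rose as the flower for house 1.
House 2's profession must be doctor (nothing else left).
That leaves poplar as the tree for house 3.
That leaves beech as the tree for house 4.
By clue 2, the daisy grower is in house 3.
House 2's flower must be orchid (nothing else left).
House 4 flower: only lily fits.
So: house 1 = rose/Greek/nurse/spruce, house 2 = orchid/Dane/doctor/ash, house 3 = daisy/Norwegian/engineer/poplar, house 4 = lily/Japanese/lawyer/beech.

4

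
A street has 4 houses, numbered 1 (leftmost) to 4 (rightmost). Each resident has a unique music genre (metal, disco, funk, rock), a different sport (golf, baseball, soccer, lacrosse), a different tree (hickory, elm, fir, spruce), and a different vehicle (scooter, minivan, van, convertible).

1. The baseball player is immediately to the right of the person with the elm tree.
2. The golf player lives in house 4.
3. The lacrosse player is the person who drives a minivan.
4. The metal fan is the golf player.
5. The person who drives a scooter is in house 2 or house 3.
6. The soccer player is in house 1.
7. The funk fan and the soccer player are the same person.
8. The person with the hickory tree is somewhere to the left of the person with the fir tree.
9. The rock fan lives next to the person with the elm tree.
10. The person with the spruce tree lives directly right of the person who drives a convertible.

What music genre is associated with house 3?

disco

Clue 2: the golf player is in house 4.
Clue 4 places the metal fan in house 4.
Clue 6: the soccer player is in house 1.
By clue 7, the funk fan is in house 1.
House 4's vehicle must be van (nothing else left).
The only vehicle still possible for house 1 is convertible.
Clue 10: the person with the spruce tree is in house 2.
House 4 tree: only fir fits.
The baseball player is in house 2 (clue 1).
Clue 9 places the rock fan in house 2.
That leaves disco as the music genre for house 3.
House 3 sport: only lacrosse fits.
House 1 tree: only elm fits.
House 3 tree: only hickory fits.
The person who drives a minivan is in house 3 (clue 3).
The only vehicle still possible for house 2 is scooter.
So: house 1 = funk/soccer/elm/convertible, house 2 = rock/baseball/spruce/scooter, house 3 = disco/lacrosse/hickory/minivan, house 4 = metal/golf/fir/van.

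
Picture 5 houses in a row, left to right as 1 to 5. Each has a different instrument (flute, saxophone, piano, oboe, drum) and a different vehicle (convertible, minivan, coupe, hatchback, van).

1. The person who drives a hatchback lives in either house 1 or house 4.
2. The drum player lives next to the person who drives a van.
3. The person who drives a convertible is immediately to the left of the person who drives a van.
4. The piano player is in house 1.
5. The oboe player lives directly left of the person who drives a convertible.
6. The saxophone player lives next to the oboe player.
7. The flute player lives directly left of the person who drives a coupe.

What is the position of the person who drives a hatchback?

By clue 4, the piano player is in house 1.
So house 5 gets drum for instrument.
By clue 2, the person who drives a van is in house 4.
Clue 3 places the person who drives a convertible in house 3.
Clue 5 places the oboe player in house 2.
The saxophone player is in house 3 (clue 6).
House 4 instrument: only flute fits.
House 2 vehicle: only minivan fits.
That leaves coupe as the vehicle for house 5.
That leaves hatchback as the vehicle for house 1.
So: house 1 = piano/hatchback, house 2 = oboe/minivan, house 3 = saxophone/convertible, house 4 = flute/van, house 5 = drum/coupe.

1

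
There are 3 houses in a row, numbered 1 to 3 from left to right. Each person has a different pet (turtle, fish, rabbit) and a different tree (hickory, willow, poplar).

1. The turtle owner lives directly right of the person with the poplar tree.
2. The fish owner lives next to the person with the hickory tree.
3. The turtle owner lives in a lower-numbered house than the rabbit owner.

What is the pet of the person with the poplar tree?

The turtle owner is in house 2 (clue 3).
From clue 3, the rabbit owner must be in house 3.
The only pet still possible for house 1 is fish.
Clue 1 places the person with the poplar tree in house 1.
By clue 2, the person with the hickory tree is in house 2.
So house 3 gets willow for tree.
So: house 1 = fish/poplar, house 2 = turtle/hickory, house 3 = rabbit/willow.

fish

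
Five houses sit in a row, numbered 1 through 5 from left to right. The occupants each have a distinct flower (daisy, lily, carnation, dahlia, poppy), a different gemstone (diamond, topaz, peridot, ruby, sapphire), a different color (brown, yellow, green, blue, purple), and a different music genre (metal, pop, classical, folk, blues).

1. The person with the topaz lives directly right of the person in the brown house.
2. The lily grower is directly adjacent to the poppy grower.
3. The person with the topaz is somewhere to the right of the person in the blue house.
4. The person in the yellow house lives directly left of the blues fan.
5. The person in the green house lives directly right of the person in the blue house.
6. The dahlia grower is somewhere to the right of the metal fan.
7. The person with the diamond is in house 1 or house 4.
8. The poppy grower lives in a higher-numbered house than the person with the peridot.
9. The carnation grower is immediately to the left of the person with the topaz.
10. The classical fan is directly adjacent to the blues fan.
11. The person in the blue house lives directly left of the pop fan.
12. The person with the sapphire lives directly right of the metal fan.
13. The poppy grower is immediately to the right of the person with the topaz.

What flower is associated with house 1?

The only color still possible for house 5 is purple.
The person with the diamond is narrowed to house 1 or 4; consider each.
Placing it in house 4 leads to a contradiction, so it's in house 1.
The carnation grower is narrowed to house 1 or 2 or 3; consider each.
Placing it in house 1 and house 2 leads to a contradiction, so it's in house 3.
By clue 9, the person with the topaz is in house 4.
The poppy grower is in house 5 (clue 13).
House 1's flower must be daisy (nothing else left).
From clue 1, the person in the brown house must be in house 3.
The lily grower is in house 4 (clue 2).
So house 2 gets dahlia for flower.
House 5's gemstone must be ruby (nothing else left).
Clue 5 places the person in the green house in house 2.
From clue 5, the person in the blue house must be in house 1.
From clue 6, the metal fan must be in house 1.
Clue 11: the pop fan is in house 2.
The person with the sapphire is in house 2 (clue 12).
So house 3 gets peridot for gemstone.
That leaves yellow as the color for house 4.
By clue 4, the blues fan is in house 5.
Clue 10: the classical fan is in house 4.
So house 3 gets folk for music genre.
So: house 1 = daisy/diamond/blue/metal, house 2 = dahlia/sapphire/green/pop, house 3 = carnation/peridot/brown/folk, house 4 = lily/topaz/yellow/classical, house 5 = poppy/ruby/purple/blues.

daisy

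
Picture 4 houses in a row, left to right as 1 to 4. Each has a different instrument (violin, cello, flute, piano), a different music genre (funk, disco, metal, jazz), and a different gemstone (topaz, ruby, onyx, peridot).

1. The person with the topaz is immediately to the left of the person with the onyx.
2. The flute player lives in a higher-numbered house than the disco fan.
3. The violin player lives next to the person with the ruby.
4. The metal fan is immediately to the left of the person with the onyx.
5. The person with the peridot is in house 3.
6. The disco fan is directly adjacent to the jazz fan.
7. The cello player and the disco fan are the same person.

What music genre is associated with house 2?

Clue 5: the person with the peridot is in house 3.
Clue 1: the person with the topaz is in house 1.
Clue 1 places the person with the onyx in house 2.
Clue 4 places the metal fan in house 1.
House 4 gemstone: only ruby fits.
From clue 3, the violin player must be in house 3.
The only instrument still possible for house 1 is piano.
House 2's instrument must be cello (nothing else left).
House 4 instrument: only flute fits.
By clue 7, the disco fan is in house 2.
Clue 6 places the jazz fan in house 3.
House 4's music genre must be funk (nothing else left).
So: house 1 = piano/metal/topaz, house 2 = cello/disco/onyx, house 3 = violin/jazz/peridot, house 4 = flute/funk/ruby.

disco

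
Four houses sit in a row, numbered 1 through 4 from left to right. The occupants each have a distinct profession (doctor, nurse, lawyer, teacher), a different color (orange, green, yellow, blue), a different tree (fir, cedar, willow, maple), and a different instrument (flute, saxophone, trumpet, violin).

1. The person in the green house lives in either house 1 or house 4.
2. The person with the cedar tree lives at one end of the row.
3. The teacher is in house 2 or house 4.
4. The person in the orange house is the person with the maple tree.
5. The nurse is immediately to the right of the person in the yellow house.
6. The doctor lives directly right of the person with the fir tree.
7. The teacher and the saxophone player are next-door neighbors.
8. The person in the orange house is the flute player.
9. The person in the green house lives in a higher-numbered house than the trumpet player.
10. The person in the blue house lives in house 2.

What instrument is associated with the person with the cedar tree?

Clue 9 places the person in the green house in house 4.
By clue 10, the person in the blue house is in house 2.
That leaves lawyer as the profession for house 1.
House 3's profession must be doctor (nothing else left).
That leaves violin as the instrument for house 4.
By clue 6, the person with the fir tree is in house 2.
House 2 instrument: only trumpet fits.
The nurse is narrowed to house 2 or 4; consider each.
Placing it in house 2 leads to a contradiction, so it's in house 4.
By clue 5, the person in the yellow house is in house 3.
The only profession still possible for house 2 is teacher.
House 1 color: only orange fits.
Clue 4 places the person with the maple tree in house 1.
Clue 8 places the flute player in house 1.
The only tree still possible for house 3 is willow.
House 4 tree: only cedar fits.
So house 3 gets saxophone for instrument.
So: house 1 = lawyer/orange/maple/flute, house 2 = teacher/blue/fir/trumpet, house 3 = doctor/yellow/willow/saxophone, house 4 = nurse/green/cedar/violin.

violin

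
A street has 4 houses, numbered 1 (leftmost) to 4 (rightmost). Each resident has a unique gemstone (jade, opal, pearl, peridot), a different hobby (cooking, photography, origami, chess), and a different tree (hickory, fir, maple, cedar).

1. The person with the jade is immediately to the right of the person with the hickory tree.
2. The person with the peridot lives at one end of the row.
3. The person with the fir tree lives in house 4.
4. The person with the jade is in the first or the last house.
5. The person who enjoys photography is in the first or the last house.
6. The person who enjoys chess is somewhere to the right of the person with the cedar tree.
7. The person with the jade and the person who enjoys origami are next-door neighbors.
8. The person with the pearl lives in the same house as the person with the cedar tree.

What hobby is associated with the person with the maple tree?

The person with the fir tree is in house 4 (clue 3).
Clue 4 places the person with the jade in house 4.
The person who enjoys origami is in house 3 (clue 7).
House 1's gemstone must be peridot (nothing else left).
From clue 1, the person with the hickory tree must be in house 3.
The only tree still possible for house 1 is maple.
House 2 tree: only cedar fits.
Clue 6 places the person who enjoys chess in house 4.
By clue 8, the person with the pearl is in house 2.
House 3 gemstone: only opal fits.
That leaves cooking as the hobby for house 2.
House 1's hobby must be photography (nothing else left).
So: house 1 = peridot/photography/maple, house 2 = pearl/cooking/cedar, house 3 = opal/origami/hickory, house 4 = jade/chess/fir.

photography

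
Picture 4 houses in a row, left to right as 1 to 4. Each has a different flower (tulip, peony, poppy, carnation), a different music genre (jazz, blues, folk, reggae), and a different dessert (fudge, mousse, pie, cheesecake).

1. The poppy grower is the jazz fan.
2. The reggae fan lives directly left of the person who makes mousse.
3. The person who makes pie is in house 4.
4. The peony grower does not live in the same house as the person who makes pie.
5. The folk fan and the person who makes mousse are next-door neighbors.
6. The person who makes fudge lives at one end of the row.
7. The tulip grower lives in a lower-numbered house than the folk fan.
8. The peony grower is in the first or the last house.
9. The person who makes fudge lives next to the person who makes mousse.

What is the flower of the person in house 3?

From clue 3, the person who makes pie must be in house 4.
By clue 8, the peony grower is in house 1.
Clue 9: the person who makes mousse is in house 2.
House 1's dessert must be fudge (nothing else left).
That leaves cheesecake as the dessert for house 3.
Clue 2: the reggae fan is in house 1.
Clue 5: the folk fan is in house 3.
From clue 7, the tulip grower must be in house 2.
Clue 1 places the poppy grower in house 4.
From clue 1, the jazz fan must be in house 4.
House 3 flower: only carnation fits.
House 2 music genre: only blues fits.
So: house 1 = peony/reggae/fudge, house 2 = tulip/blues/mousse, house 3 = carnation/folk/cheesecake, house 4 = poppy/jazz/pie.

carnation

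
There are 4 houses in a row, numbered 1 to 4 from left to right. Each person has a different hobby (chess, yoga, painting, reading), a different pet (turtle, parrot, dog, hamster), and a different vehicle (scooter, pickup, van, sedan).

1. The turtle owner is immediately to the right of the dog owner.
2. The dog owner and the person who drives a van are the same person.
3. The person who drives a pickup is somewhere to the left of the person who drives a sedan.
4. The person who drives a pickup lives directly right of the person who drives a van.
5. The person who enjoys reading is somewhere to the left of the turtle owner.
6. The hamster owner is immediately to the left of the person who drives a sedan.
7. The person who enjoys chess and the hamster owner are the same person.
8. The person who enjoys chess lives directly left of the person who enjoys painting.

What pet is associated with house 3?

So house 4 gets parrot for pet.
The only pet still possible for house 1 is dog.
Clue 1 places the turtle owner in house 2.
From clue 2, the person who drives a van must be in house 1.
Clue 4: the person who drives a pickup is in house 2.
The person who enjoys reading is in house 1 (clue 5).
The only pet still possible for house 3 is hamster.
Clue 6: the person who drives a sedan is in house 4.
Clue 7 places the person who enjoys chess in house 3.
By clue 8, the person who enjoys painting is in house 4.
House 2 hobby: only yoga fits.
The only vehicle still possible for house 3 is scooter.
So: house 1 = reading/dog/van, house 2 = yoga/turtle/pickup, house 3 = chess/hamster/scooter, house 4 = painting/parrot/sedan.

hamster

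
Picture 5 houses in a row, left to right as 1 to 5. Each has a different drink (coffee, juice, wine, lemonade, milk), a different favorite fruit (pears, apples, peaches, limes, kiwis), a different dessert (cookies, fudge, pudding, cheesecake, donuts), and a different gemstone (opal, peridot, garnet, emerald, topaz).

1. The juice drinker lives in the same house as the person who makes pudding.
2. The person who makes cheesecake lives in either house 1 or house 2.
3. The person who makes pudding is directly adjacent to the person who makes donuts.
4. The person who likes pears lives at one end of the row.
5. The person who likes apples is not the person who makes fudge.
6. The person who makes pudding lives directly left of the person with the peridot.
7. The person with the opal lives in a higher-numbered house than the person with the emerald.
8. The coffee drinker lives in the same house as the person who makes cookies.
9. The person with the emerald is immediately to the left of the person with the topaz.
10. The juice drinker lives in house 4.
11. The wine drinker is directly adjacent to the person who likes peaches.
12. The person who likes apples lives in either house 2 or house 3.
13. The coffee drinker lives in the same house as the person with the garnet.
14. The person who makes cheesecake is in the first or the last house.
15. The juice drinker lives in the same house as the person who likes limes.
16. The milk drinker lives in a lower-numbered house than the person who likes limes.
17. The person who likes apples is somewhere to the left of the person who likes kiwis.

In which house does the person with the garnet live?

By clue 10, the juice drinker is in house 4.
The person who makes cheesecake is in house 1 (clue 14).
From clue 15, the person who likes limes must be in house 4.
Clue 1: the person who makes pudding is in house 4.
By clue 6, the person with the peridot is in house 5.
House 1's gemstone must be emerald (nothing else left).
Clue 9: the person with the topaz is in house 2.
So house 5 gets lemonade for drink.
The only gemstone still possible for house 4 is opal.
By clue 13, the coffee drinker is in house 3.
That leaves garnet as the gemstone for house 3.
The person who makes cookies is in house 3 (clue 8).
House 2's dessert must be fudge (nothing else left).
House 5 dessert: only donuts fits.
Clue 5: the person who likes apples is in house 3.
Clue 17: the person who likes kiwis is in house 5.
That leaves peaches as the favorite fruit for house 2.
Clue 11: the wine drinker is in house 1.
So house 2 gets milk for drink.
House 1's favorite fruit must be pears (nothing else left).
So: house 1 = wine/pears/cheesecake/emerald, house 2 = milk/peaches/fudge/topaz, house 3 = coffee/apples/cookies/garnet, house 4 = juice/limes/pudding/opal, house 5 = lemonade/kiwis/donuts/peridot.

3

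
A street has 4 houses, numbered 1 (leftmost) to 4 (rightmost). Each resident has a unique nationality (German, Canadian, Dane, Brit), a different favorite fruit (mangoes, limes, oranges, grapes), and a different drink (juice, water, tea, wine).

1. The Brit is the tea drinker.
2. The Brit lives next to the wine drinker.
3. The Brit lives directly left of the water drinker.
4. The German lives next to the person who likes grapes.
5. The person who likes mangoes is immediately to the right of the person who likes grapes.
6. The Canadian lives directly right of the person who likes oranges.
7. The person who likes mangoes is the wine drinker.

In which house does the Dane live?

The Brit is narrowed to house 1 or 2 or 3; consider each.
Placing it in house 1 and house 2 leads to a contradiction, so it's in house 3.
By clue 1, the tea drinker is in house 3.
By clue 3, the water drinker is in house 4.
That leaves juice as the drink for house 1.
That leaves wine as the drink for house 2.
Clue 7 places the person who likes mangoes in house 2.
That leaves limes as the favorite fruit for house 4.
Clue 5 places the person who likes grapes in house 1.
That leaves Dane as the nationality for house 1.
So house 3 gets oranges for favorite fruit.
The German is in house 2 (clue 4).
Clue 6 places the Canadian in house 4.
So: house 1 = Dane/grapes/juice, house 2 = German/mangoes/wine, house 3 = Brit/oranges/tea, house 4 = Canadian/limes/water.

1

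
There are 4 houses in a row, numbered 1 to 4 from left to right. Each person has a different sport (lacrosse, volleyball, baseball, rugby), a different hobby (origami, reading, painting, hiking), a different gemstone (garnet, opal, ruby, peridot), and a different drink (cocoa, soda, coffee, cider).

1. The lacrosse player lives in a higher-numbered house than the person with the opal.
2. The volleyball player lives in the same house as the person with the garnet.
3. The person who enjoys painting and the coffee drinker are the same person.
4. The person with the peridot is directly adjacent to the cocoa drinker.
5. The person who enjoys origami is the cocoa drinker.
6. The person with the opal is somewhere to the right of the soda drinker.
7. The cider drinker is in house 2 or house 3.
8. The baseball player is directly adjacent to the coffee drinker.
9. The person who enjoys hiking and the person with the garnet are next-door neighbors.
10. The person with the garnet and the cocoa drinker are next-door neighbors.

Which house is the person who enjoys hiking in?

The lacrosse player is narrowed to house 3 or 4; consider each.
Placing it in house 3 leads to a contradiction, so it's in house 4.
The person with the opal is narrowed to house 2 or 3; consider each.
Placing it in house 2 leads to a contradiction, so it's in house 3.
That leaves coffee as the drink for house 4.
The person who enjoys painting is in house 4 (clue 3).
Clue 8: the baseball player is in house 3.
The rugby player is narrowed to house 1 or 2; consider each.
Placing it in house 2 leads to a contradiction, so it's in house 1.
House 2's sport must be volleyball (nothing else left).
Clue 2: the person with the garnet is in house 2.
Clue 4 places the person with the peridot in house 4.
Clue 4: the cocoa drinker is in house 3.
The person who enjoys origami is in house 3 (clue 5).
That leaves hiking as the hobby for house 1.
The only hobby still possible for house 2 is reading.
The only gemstone still possible for house 1 is ruby.
That leaves soda as the drink for house 1.
House 2's drink must be cider (nothing else left).
So: house 1 = rugby/hiking/ruby/soda, house 2 = volleyball/reading/garnet/cider, house 3 = baseball/origami/opal/cocoa, house 4 = lacrosse/painting/peridot/coffee.

1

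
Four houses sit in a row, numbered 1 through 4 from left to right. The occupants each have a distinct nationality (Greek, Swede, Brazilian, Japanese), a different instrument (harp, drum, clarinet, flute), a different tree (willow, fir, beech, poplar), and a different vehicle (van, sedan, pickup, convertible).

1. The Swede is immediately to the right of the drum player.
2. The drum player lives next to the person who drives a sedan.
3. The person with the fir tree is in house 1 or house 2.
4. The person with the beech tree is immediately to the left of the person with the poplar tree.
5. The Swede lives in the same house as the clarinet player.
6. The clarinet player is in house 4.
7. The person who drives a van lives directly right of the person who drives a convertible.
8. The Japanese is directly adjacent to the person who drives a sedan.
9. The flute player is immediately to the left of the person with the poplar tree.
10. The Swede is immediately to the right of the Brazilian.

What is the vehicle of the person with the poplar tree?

convertible

By clue 6, the clarinet player is in house 4.
Clue 5: the Swede is in house 4.
Clue 10 places the Brazilian in house 3.
The drum player is in house 3 (clue 1).
Clue 8: the Japanese is in house 1.
From clue 8, the person who drives a sedan must be in house 2.
That leaves Greek as the nationality for house 2.
From clue 7, the person who drives a van must be in house 4.
From clue 7, the person who drives a convertible must be in house 3.
The only tree still possible for house 4 is willow.
The only vehicle still possible for house 1 is pickup.
The only tree still possible for house 3 is poplar.
Clue 4 places the person with the beech tree in house 2.
Clue 9: the flute player is in house 2.
The only instrument still possible for house 1 is harp.
House 1's tree must be fir (nothing else left).
So: house 1 = Japanese/harp/fir/pickup, house 2 = Greek/flute/beech/sedan, house 3 = Brazilian/drum/poplar/convertible, house 4 = Swede/clarinet/willow/van.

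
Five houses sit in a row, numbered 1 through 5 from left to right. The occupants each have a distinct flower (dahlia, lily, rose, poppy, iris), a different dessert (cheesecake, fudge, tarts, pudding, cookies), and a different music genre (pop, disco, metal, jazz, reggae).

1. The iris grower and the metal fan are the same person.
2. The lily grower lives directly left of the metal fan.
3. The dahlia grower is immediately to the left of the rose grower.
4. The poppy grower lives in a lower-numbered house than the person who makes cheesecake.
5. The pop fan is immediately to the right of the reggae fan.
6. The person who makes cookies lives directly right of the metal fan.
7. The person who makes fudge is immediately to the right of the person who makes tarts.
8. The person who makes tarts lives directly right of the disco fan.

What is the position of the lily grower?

The only dessert still possible for house 1 is pudding.
So house 5 gets rose for flower.
By clue 3, the dahlia grower is in house 4.
The iris grower is narrowed to house 2 or 3; consider each.
Placing it in house 2 leads to a contradiction, so it's in house 3.
The metal fan is in house 3 (clue 1).
By clue 2, the lily grower is in house 2.
By clue 6, the person who makes cookies is in house 4.
The only flower still possible for house 1 is poppy.
Clue 7: the person who makes fudge is in house 3.
Clue 7 places the person who makes tarts in house 2.
From clue 8, the disco fan must be in house 1.
House 5's dessert must be cheesecake (nothing else left).
House 4's music genre must be reggae (nothing else left).
By clue 5, the pop fan is in house 5.
House 2's music genre must be jazz (nothing else left).
So: house 1 = poppy/pudding/disco, house 2 = lily/tarts/jazz, house 3 = iris/fudge/metal, house 4 = dahlia/cookies/reggae, house 5 = rose/cheesecake/pop.

2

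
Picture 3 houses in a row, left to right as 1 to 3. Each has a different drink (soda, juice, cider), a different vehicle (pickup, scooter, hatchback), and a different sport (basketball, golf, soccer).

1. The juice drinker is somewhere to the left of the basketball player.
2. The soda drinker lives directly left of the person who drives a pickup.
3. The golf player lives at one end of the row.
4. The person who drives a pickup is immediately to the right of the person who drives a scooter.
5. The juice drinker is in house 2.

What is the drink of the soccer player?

juice

Clue 5 places the juice drinker in house 2.
House 3's drink must be cider (nothing else left).
From clue 1, the basketball player must be in house 3.
Clue 2: the person who drives a pickup is in house 2.
Clue 4 places the person who drives a scooter in house 1.
So house 1 gets soda for drink.
The only vehicle still possible for house 3 is hatchback.
House 1's sport must be golf (nothing else left).
So house 2 gets soccer for sport.
So: house 1 = soda/scooter/golf, house 2 = juice/pickup/soccer, house 3 = cider/hatchback/basketball.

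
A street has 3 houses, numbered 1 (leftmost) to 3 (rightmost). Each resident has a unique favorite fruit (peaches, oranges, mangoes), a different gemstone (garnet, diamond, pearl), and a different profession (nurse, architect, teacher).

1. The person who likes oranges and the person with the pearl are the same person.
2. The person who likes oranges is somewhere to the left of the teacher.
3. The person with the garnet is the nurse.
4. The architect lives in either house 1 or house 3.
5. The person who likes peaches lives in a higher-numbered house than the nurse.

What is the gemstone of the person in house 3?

diamond

House 3's gemstone must be diamond (nothing else left).
The person who likes oranges is narrowed to house 1 or 2; consider each.
Placing it in house 2 leads to a contradiction, so it's in house 1.
From clue 1, the person with the pearl must be in house 1.
House 2 gemstone: only garnet fits.
From clue 3, the nurse must be in house 2.
By clue 5, the person who likes peaches is in house 3.
House 2's favorite fruit must be mangoes (nothing else left).
That leaves architect as the profession for house 1.
So house 3 gets teacher for profession.
So: house 1 = oranges/pearl/architect, house 2 = mangoes/garnet/nurse, house 3 = peaches/diamond/teacher.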